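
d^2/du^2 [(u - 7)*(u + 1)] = 2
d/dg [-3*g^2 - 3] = -6*g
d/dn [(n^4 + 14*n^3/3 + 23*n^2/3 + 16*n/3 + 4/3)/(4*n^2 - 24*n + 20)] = (3*n^5 - 20*n^4 - 54*n^3 + 28*n^2 + 111*n + 52)/(6*(n^4 - 12*n^3 + 46*n^2 - 60*n + 25))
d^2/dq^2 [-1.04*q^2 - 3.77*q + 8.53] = -2.08000000000000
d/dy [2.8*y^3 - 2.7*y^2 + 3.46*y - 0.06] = 8.4*y^2 - 5.4*y + 3.46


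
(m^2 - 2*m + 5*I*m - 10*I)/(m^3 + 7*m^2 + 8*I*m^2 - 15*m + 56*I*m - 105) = (m - 2)/(m^2 + m*(7 + 3*I) + 21*I)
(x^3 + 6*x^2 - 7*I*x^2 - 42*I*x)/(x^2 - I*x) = (x^2 + x*(6 - 7*I) - 42*I)/(x - I)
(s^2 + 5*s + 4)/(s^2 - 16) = (s + 1)/(s - 4)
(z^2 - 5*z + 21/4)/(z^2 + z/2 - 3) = (z - 7/2)/(z + 2)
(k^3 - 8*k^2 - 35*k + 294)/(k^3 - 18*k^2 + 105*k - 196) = (k + 6)/(k - 4)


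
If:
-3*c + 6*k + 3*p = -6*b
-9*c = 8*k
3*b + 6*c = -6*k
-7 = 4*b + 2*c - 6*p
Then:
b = 7/54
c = 14/27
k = -7/12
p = 77/54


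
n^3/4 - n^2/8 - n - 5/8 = (n/4 + 1/4)*(n - 5/2)*(n + 1)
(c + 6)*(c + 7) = c^2 + 13*c + 42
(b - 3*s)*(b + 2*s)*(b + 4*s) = b^3 + 3*b^2*s - 10*b*s^2 - 24*s^3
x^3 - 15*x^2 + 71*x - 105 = (x - 7)*(x - 5)*(x - 3)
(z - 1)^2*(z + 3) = z^3 + z^2 - 5*z + 3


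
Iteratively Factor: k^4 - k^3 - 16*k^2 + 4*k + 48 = (k - 4)*(k^3 + 3*k^2 - 4*k - 12) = (k - 4)*(k + 3)*(k^2 - 4) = (k - 4)*(k + 2)*(k + 3)*(k - 2)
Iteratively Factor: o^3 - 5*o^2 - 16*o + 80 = (o - 4)*(o^2 - o - 20) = (o - 5)*(o - 4)*(o + 4)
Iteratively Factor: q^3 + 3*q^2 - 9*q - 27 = (q + 3)*(q^2 - 9) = (q + 3)^2*(q - 3)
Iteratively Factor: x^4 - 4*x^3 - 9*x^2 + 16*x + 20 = (x + 1)*(x^3 - 5*x^2 - 4*x + 20) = (x - 2)*(x + 1)*(x^2 - 3*x - 10) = (x - 5)*(x - 2)*(x + 1)*(x + 2)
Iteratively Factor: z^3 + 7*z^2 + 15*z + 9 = (z + 3)*(z^2 + 4*z + 3) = (z + 1)*(z + 3)*(z + 3)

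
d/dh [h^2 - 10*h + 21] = 2*h - 10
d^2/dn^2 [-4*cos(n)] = 4*cos(n)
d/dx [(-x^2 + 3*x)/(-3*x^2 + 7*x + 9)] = (2*x^2 - 18*x + 27)/(9*x^4 - 42*x^3 - 5*x^2 + 126*x + 81)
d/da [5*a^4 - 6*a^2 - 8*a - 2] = 20*a^3 - 12*a - 8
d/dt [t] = 1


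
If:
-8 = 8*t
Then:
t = -1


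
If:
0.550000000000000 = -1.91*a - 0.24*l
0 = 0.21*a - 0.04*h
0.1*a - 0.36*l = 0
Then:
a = -0.28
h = -1.46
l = -0.08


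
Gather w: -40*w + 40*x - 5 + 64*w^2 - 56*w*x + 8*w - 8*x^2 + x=64*w^2 + w*(-56*x - 32) - 8*x^2 + 41*x - 5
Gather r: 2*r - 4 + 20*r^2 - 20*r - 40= 20*r^2 - 18*r - 44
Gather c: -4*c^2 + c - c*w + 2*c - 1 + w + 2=-4*c^2 + c*(3 - w) + w + 1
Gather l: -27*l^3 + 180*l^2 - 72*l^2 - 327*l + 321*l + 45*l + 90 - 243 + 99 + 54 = -27*l^3 + 108*l^2 + 39*l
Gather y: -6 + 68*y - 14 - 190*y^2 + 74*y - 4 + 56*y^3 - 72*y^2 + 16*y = 56*y^3 - 262*y^2 + 158*y - 24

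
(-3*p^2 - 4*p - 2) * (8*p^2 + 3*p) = -24*p^4 - 41*p^3 - 28*p^2 - 6*p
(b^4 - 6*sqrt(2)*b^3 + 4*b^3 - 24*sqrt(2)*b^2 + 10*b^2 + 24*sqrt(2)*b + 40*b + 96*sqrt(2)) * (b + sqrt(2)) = b^5 - 5*sqrt(2)*b^4 + 4*b^4 - 20*sqrt(2)*b^3 - 2*b^3 - 8*b^2 + 34*sqrt(2)*b^2 + 48*b + 136*sqrt(2)*b + 192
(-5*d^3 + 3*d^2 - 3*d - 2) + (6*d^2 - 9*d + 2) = -5*d^3 + 9*d^2 - 12*d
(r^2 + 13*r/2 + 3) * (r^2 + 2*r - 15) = r^4 + 17*r^3/2 + r^2 - 183*r/2 - 45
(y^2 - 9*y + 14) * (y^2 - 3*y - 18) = y^4 - 12*y^3 + 23*y^2 + 120*y - 252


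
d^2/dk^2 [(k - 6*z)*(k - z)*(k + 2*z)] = 6*k - 10*z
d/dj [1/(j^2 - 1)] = -2*j/(j^2 - 1)^2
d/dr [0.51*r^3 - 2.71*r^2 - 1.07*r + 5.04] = 1.53*r^2 - 5.42*r - 1.07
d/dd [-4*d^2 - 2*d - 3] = -8*d - 2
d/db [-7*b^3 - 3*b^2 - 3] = 3*b*(-7*b - 2)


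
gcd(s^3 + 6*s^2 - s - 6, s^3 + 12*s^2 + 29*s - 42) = s^2 + 5*s - 6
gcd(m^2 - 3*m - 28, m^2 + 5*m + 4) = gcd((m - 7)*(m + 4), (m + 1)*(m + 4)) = m + 4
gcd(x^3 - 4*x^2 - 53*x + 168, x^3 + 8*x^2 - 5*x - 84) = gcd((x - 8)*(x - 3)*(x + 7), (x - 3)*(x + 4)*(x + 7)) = x^2 + 4*x - 21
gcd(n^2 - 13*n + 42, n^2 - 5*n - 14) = n - 7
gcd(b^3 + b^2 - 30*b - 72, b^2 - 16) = b + 4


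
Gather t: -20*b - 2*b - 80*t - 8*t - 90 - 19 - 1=-22*b - 88*t - 110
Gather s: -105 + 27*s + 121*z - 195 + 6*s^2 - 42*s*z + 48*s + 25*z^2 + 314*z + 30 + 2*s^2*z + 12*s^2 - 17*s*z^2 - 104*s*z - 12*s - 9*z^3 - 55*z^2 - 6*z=s^2*(2*z + 18) + s*(-17*z^2 - 146*z + 63) - 9*z^3 - 30*z^2 + 429*z - 270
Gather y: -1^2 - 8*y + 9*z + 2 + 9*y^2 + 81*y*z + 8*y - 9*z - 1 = 9*y^2 + 81*y*z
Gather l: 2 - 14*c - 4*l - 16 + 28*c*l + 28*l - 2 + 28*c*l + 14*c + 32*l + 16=l*(56*c + 56)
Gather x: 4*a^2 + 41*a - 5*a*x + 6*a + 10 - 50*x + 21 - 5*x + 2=4*a^2 + 47*a + x*(-5*a - 55) + 33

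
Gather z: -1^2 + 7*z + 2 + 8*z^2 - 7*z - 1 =8*z^2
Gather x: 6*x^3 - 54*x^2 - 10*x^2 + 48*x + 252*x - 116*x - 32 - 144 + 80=6*x^3 - 64*x^2 + 184*x - 96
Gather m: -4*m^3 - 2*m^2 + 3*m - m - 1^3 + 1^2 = -4*m^3 - 2*m^2 + 2*m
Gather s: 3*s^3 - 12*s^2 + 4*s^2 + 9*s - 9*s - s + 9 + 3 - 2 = 3*s^3 - 8*s^2 - s + 10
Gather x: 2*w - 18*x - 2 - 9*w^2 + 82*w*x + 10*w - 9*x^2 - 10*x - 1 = -9*w^2 + 12*w - 9*x^2 + x*(82*w - 28) - 3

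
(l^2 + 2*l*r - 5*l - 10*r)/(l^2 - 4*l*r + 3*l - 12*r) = (l^2 + 2*l*r - 5*l - 10*r)/(l^2 - 4*l*r + 3*l - 12*r)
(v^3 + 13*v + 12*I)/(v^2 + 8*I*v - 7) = (v^2 - I*v + 12)/(v + 7*I)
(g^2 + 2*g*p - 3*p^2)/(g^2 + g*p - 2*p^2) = (g + 3*p)/(g + 2*p)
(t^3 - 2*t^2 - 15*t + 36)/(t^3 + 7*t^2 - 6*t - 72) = (t - 3)/(t + 6)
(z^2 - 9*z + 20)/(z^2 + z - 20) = (z - 5)/(z + 5)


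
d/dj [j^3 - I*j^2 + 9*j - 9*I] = 3*j^2 - 2*I*j + 9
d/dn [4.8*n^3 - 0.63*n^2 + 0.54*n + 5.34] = 14.4*n^2 - 1.26*n + 0.54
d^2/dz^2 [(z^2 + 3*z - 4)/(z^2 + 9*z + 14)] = 12*(-z^3 - 9*z^2 - 39*z - 75)/(z^6 + 27*z^5 + 285*z^4 + 1485*z^3 + 3990*z^2 + 5292*z + 2744)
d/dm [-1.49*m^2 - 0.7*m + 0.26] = -2.98*m - 0.7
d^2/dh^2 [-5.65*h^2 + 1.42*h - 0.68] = -11.3000000000000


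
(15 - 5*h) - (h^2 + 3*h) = -h^2 - 8*h + 15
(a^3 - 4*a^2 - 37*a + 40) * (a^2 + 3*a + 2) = a^5 - a^4 - 47*a^3 - 79*a^2 + 46*a + 80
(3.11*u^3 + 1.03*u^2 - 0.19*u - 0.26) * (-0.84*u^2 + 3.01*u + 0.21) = -2.6124*u^5 + 8.4959*u^4 + 3.913*u^3 - 0.1372*u^2 - 0.8225*u - 0.0546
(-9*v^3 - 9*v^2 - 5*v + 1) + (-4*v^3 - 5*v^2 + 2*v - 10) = -13*v^3 - 14*v^2 - 3*v - 9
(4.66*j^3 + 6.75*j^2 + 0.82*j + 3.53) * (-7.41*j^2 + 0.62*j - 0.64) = -34.5306*j^5 - 47.1283*j^4 - 4.8736*j^3 - 29.9689*j^2 + 1.6638*j - 2.2592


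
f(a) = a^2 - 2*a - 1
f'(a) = 2*a - 2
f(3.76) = 5.62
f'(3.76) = 5.52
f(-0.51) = 0.28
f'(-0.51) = -3.02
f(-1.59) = 4.71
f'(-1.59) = -5.18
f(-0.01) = -0.98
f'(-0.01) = -2.02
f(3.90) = 6.41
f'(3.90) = 5.80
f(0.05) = -1.10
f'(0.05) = -1.90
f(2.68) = 0.82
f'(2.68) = 3.36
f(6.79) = 31.52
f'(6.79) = 11.58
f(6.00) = 23.00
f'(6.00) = 10.00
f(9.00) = 62.00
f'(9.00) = 16.00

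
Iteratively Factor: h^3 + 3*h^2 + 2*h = (h)*(h^2 + 3*h + 2) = h*(h + 1)*(h + 2)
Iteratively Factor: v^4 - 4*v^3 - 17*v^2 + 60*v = (v - 5)*(v^3 + v^2 - 12*v) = v*(v - 5)*(v^2 + v - 12) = v*(v - 5)*(v - 3)*(v + 4)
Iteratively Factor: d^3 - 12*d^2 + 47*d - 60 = (d - 3)*(d^2 - 9*d + 20) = (d - 5)*(d - 3)*(d - 4)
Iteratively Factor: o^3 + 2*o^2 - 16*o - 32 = (o + 2)*(o^2 - 16) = (o + 2)*(o + 4)*(o - 4)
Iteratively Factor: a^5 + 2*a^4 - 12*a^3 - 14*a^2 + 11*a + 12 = (a - 1)*(a^4 + 3*a^3 - 9*a^2 - 23*a - 12) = (a - 1)*(a + 1)*(a^3 + 2*a^2 - 11*a - 12) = (a - 1)*(a + 1)*(a + 4)*(a^2 - 2*a - 3) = (a - 3)*(a - 1)*(a + 1)*(a + 4)*(a + 1)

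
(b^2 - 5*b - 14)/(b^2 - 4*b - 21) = (b + 2)/(b + 3)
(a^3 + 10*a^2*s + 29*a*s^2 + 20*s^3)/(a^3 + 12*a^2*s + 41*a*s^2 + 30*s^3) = (a + 4*s)/(a + 6*s)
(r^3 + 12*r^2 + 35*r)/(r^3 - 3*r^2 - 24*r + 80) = r*(r + 7)/(r^2 - 8*r + 16)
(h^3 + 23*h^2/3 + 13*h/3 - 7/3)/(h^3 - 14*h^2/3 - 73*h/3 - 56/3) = (3*h^2 + 20*h - 7)/(3*h^2 - 17*h - 56)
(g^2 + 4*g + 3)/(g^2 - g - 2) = (g + 3)/(g - 2)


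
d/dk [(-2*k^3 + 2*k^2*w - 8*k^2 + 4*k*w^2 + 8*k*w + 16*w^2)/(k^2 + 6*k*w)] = 2*(-k^4 - 12*k^3*w + 4*k^2*w^2 - 28*k^2*w - 16*k*w^2 - 48*w^3)/(k^2*(k^2 + 12*k*w + 36*w^2))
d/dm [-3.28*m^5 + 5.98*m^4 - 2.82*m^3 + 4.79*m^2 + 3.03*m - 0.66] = -16.4*m^4 + 23.92*m^3 - 8.46*m^2 + 9.58*m + 3.03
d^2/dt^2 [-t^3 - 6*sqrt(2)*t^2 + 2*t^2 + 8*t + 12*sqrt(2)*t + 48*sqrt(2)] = -6*t - 12*sqrt(2) + 4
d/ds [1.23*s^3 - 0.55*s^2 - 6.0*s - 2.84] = 3.69*s^2 - 1.1*s - 6.0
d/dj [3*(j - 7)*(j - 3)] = 6*j - 30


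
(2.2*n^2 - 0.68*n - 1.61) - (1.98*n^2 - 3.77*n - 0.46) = 0.22*n^2 + 3.09*n - 1.15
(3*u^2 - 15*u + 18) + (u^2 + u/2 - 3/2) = 4*u^2 - 29*u/2 + 33/2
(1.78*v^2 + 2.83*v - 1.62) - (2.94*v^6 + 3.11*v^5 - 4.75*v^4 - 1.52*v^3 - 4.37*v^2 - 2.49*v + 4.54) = -2.94*v^6 - 3.11*v^5 + 4.75*v^4 + 1.52*v^3 + 6.15*v^2 + 5.32*v - 6.16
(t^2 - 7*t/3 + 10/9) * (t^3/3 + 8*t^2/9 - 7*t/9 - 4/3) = t^5/3 + t^4/9 - 67*t^3/27 + 119*t^2/81 + 182*t/81 - 40/27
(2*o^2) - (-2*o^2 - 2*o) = 4*o^2 + 2*o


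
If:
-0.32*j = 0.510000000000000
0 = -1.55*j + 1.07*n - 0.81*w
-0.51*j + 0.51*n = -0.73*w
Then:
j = -1.59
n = -2.06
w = 0.33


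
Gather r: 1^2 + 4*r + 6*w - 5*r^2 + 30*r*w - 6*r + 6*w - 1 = -5*r^2 + r*(30*w - 2) + 12*w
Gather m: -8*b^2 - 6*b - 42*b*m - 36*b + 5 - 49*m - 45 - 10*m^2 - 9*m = -8*b^2 - 42*b - 10*m^2 + m*(-42*b - 58) - 40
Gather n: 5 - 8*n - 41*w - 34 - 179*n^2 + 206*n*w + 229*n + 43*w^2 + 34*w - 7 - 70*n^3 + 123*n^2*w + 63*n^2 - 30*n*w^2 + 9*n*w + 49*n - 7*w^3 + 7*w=-70*n^3 + n^2*(123*w - 116) + n*(-30*w^2 + 215*w + 270) - 7*w^3 + 43*w^2 - 36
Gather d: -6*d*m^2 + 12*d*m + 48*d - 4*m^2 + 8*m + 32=d*(-6*m^2 + 12*m + 48) - 4*m^2 + 8*m + 32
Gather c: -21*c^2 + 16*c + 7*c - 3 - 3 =-21*c^2 + 23*c - 6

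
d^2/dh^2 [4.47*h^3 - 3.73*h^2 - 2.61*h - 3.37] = 26.82*h - 7.46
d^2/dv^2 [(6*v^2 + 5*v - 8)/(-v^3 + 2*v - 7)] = 2*(-6*v^6 - 15*v^5 + 12*v^4 + 284*v^3 + 162*v^2 - 168*v - 332)/(v^9 - 6*v^7 + 21*v^6 + 12*v^5 - 84*v^4 + 139*v^3 + 84*v^2 - 294*v + 343)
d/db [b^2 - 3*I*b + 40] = 2*b - 3*I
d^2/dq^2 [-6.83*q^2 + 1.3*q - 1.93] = -13.6600000000000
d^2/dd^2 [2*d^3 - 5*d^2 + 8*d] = 12*d - 10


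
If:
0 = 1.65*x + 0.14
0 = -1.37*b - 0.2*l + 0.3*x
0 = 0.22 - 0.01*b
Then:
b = 22.00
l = -150.83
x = -0.08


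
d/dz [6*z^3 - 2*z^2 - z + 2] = 18*z^2 - 4*z - 1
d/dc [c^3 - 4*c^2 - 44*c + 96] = 3*c^2 - 8*c - 44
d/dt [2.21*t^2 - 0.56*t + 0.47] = 4.42*t - 0.56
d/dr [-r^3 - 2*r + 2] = -3*r^2 - 2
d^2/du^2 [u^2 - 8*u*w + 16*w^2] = 2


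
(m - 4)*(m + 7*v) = m^2 + 7*m*v - 4*m - 28*v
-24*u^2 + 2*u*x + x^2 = (-4*u + x)*(6*u + x)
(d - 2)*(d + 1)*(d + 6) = d^3 + 5*d^2 - 8*d - 12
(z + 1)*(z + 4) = z^2 + 5*z + 4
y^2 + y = y*(y + 1)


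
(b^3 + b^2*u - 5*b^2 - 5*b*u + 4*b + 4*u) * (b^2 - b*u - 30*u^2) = b^5 - 5*b^4 - 31*b^3*u^2 + 4*b^3 - 30*b^2*u^3 + 155*b^2*u^2 + 150*b*u^3 - 124*b*u^2 - 120*u^3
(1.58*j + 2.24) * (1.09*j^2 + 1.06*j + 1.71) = 1.7222*j^3 + 4.1164*j^2 + 5.0762*j + 3.8304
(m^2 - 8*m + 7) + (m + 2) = m^2 - 7*m + 9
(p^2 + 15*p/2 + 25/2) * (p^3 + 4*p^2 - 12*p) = p^5 + 23*p^4/2 + 61*p^3/2 - 40*p^2 - 150*p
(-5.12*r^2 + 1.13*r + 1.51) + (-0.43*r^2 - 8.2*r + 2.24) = -5.55*r^2 - 7.07*r + 3.75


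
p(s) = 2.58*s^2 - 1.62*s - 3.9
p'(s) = 5.16*s - 1.62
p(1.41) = -1.05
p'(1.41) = 5.66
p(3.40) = 20.42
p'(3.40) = 15.92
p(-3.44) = 32.20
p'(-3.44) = -19.37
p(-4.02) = 44.31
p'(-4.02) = -22.36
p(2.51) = 8.29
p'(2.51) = 11.33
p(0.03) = -3.95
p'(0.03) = -1.47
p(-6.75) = 124.59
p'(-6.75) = -36.45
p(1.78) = 1.39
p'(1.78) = 7.56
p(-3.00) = 24.18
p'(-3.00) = -17.10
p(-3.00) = 24.18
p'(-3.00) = -17.10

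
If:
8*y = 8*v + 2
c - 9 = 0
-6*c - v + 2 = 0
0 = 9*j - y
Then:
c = 9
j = -23/4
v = -52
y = -207/4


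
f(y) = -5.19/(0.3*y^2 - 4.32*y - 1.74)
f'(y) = -5.19*(4.32 - 0.6*y)/(0.3*y^2 - 4.32*y - 1.74)^2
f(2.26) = 0.52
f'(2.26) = -0.15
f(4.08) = 0.36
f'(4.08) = -0.05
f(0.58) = 1.25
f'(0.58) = -1.20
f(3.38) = 0.40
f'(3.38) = -0.07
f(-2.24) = -0.55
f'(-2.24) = -0.33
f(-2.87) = -0.40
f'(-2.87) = -0.18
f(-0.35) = 27.14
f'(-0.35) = -642.78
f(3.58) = 0.39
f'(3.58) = -0.06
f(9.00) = 0.32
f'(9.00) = 0.02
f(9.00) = 0.32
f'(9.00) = 0.02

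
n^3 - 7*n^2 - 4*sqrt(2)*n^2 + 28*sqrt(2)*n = n*(n - 7)*(n - 4*sqrt(2))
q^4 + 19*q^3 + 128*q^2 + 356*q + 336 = (q + 2)*(q + 4)*(q + 6)*(q + 7)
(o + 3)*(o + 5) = o^2 + 8*o + 15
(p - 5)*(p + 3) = p^2 - 2*p - 15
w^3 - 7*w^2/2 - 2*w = w*(w - 4)*(w + 1/2)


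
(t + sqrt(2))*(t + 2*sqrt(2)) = t^2 + 3*sqrt(2)*t + 4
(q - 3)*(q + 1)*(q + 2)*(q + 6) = q^4 + 6*q^3 - 7*q^2 - 48*q - 36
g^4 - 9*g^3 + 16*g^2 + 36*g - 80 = (g - 5)*(g - 4)*(g - 2)*(g + 2)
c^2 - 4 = (c - 2)*(c + 2)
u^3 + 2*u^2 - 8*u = u*(u - 2)*(u + 4)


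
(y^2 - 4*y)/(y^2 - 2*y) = (y - 4)/(y - 2)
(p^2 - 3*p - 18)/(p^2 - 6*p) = (p + 3)/p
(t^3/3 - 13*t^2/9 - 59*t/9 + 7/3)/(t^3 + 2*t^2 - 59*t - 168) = (3*t^2 - 22*t + 7)/(9*(t^2 - t - 56))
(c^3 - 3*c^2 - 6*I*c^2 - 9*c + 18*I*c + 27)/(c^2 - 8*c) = (c^3 + c^2*(-3 - 6*I) + 9*c*(-1 + 2*I) + 27)/(c*(c - 8))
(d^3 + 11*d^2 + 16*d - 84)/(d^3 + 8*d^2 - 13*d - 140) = (d^2 + 4*d - 12)/(d^2 + d - 20)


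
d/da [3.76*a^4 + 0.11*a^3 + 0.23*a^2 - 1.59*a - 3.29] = 15.04*a^3 + 0.33*a^2 + 0.46*a - 1.59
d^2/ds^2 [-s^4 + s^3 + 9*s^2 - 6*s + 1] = -12*s^2 + 6*s + 18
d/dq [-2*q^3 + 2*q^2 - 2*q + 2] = -6*q^2 + 4*q - 2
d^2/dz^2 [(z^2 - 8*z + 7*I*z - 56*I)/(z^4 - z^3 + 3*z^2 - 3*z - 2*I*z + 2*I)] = (6*z^6 + z^5*(-102 + 96*I) + z^4*(-62 - 1436*I) + z^3*(2614 + 1844*I) + z^2*(-3852 - 60*I) + z*(2516 - 2024*I) - 644 + 712*I)/(z^10 + z^9*(-3 + 2*I) + z^8*(9 - 6*I) + z^7*(-19 + 14*I) + z^6*(35 - 26*I) + z^5*(-57 + 30*I) + z^4*(71 - 26*I) + z^3*(-77 + 10*I) + z^2*(60 + 18*I) + z*(-20 - 24*I) + 8*I)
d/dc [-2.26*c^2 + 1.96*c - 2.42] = 1.96 - 4.52*c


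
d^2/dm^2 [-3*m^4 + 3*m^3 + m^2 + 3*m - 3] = -36*m^2 + 18*m + 2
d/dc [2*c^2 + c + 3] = 4*c + 1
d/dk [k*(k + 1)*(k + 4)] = 3*k^2 + 10*k + 4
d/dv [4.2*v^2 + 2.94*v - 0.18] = 8.4*v + 2.94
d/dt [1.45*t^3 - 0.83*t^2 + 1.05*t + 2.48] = 4.35*t^2 - 1.66*t + 1.05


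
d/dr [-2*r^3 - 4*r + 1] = -6*r^2 - 4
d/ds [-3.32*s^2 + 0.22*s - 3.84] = 0.22 - 6.64*s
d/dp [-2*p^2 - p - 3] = -4*p - 1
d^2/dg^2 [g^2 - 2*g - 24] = 2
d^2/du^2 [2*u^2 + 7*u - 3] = 4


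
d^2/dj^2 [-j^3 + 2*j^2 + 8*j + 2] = 4 - 6*j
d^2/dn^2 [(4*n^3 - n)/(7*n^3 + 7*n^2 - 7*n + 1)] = 2*(-196*n^6 + 441*n^5 - 315*n^4 + 70*n^3 - 42*n^2 + 33*n - 7)/(343*n^9 + 1029*n^8 - 1568*n^6 + 294*n^5 + 882*n^4 - 616*n^3 + 168*n^2 - 21*n + 1)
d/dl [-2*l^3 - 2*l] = -6*l^2 - 2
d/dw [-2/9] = 0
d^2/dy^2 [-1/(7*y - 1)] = -98/(7*y - 1)^3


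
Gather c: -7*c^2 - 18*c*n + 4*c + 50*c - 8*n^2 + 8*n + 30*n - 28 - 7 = -7*c^2 + c*(54 - 18*n) - 8*n^2 + 38*n - 35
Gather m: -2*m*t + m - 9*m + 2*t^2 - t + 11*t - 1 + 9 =m*(-2*t - 8) + 2*t^2 + 10*t + 8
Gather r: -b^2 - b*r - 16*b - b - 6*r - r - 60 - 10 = -b^2 - 17*b + r*(-b - 7) - 70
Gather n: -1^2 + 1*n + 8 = n + 7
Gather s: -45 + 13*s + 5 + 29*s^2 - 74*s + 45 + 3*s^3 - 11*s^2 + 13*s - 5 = 3*s^3 + 18*s^2 - 48*s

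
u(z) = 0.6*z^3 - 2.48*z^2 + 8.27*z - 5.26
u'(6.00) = 43.31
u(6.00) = 84.68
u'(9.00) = 109.43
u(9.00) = 305.69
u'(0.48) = 6.30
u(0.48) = -1.80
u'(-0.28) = 9.80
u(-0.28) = -7.78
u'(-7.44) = 144.81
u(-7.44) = -451.16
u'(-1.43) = 19.04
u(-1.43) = -23.91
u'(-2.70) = 34.78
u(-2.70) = -57.48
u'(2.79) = 8.44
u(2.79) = 11.54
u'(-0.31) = 9.98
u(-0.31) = -8.08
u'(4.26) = 19.81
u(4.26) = 31.35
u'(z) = 1.8*z^2 - 4.96*z + 8.27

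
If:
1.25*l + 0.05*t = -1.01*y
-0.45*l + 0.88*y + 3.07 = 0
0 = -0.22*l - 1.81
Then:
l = -8.23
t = 361.14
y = -7.70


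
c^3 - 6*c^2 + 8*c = c*(c - 4)*(c - 2)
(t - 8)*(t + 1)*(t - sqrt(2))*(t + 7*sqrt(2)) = t^4 - 7*t^3 + 6*sqrt(2)*t^3 - 42*sqrt(2)*t^2 - 22*t^2 - 48*sqrt(2)*t + 98*t + 112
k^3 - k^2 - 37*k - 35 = (k - 7)*(k + 1)*(k + 5)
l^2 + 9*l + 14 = (l + 2)*(l + 7)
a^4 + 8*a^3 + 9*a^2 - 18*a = a*(a - 1)*(a + 3)*(a + 6)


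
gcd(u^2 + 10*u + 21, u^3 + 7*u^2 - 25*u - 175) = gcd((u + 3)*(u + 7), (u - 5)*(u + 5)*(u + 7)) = u + 7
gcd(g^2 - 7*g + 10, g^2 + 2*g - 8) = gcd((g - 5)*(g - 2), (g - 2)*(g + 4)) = g - 2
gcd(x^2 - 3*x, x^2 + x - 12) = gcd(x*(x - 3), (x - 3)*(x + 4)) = x - 3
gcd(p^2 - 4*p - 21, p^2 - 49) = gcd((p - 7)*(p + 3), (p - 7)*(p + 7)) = p - 7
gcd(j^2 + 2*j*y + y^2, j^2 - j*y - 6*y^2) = 1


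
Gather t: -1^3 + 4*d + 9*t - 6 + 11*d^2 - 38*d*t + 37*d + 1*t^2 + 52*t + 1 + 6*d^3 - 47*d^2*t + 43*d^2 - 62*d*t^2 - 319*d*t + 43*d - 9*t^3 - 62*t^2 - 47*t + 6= 6*d^3 + 54*d^2 + 84*d - 9*t^3 + t^2*(-62*d - 61) + t*(-47*d^2 - 357*d + 14)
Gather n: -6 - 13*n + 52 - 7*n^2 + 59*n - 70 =-7*n^2 + 46*n - 24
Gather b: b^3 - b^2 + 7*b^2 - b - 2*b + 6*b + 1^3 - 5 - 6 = b^3 + 6*b^2 + 3*b - 10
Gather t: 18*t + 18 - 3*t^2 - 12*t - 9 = -3*t^2 + 6*t + 9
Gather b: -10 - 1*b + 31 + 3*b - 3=2*b + 18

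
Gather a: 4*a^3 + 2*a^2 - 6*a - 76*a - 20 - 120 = 4*a^3 + 2*a^2 - 82*a - 140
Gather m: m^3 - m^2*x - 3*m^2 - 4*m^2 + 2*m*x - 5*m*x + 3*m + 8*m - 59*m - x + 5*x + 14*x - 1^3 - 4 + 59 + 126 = m^3 + m^2*(-x - 7) + m*(-3*x - 48) + 18*x + 180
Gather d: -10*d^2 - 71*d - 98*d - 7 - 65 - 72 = -10*d^2 - 169*d - 144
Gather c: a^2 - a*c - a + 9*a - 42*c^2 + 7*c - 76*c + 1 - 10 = a^2 + 8*a - 42*c^2 + c*(-a - 69) - 9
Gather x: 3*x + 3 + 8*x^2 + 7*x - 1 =8*x^2 + 10*x + 2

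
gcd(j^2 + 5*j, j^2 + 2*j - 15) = j + 5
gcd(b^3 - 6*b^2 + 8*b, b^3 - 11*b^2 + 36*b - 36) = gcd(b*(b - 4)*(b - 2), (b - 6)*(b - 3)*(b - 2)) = b - 2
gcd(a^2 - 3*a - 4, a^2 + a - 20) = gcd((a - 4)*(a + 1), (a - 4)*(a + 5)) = a - 4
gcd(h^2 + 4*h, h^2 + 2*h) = h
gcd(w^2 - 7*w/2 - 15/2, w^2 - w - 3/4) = 1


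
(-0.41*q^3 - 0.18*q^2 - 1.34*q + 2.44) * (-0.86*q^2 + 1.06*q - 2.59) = 0.3526*q^5 - 0.2798*q^4 + 2.0235*q^3 - 3.0526*q^2 + 6.057*q - 6.3196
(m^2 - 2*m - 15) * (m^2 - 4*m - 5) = m^4 - 6*m^3 - 12*m^2 + 70*m + 75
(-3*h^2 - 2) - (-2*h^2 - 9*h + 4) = -h^2 + 9*h - 6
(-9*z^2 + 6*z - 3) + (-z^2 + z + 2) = -10*z^2 + 7*z - 1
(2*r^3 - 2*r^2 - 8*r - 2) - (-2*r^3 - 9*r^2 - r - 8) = 4*r^3 + 7*r^2 - 7*r + 6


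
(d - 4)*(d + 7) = d^2 + 3*d - 28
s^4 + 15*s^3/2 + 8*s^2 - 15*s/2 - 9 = (s - 1)*(s + 1)*(s + 3/2)*(s + 6)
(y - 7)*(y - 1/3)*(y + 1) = y^3 - 19*y^2/3 - 5*y + 7/3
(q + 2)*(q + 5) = q^2 + 7*q + 10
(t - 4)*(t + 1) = t^2 - 3*t - 4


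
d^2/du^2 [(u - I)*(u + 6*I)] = 2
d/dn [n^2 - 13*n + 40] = 2*n - 13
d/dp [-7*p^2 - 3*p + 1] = -14*p - 3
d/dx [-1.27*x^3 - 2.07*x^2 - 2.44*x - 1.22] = -3.81*x^2 - 4.14*x - 2.44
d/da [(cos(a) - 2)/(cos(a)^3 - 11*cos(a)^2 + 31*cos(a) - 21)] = (91*cos(a) - 17*cos(2*a) + cos(3*a) - 99)*sin(a)/(2*(cos(a)^3 - 11*cos(a)^2 + 31*cos(a) - 21)^2)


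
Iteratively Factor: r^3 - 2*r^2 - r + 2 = (r + 1)*(r^2 - 3*r + 2) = (r - 1)*(r + 1)*(r - 2)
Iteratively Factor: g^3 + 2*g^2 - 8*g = (g + 4)*(g^2 - 2*g) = (g - 2)*(g + 4)*(g)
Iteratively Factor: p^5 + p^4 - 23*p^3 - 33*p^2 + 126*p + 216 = (p - 3)*(p^4 + 4*p^3 - 11*p^2 - 66*p - 72) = (p - 4)*(p - 3)*(p^3 + 8*p^2 + 21*p + 18) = (p - 4)*(p - 3)*(p + 2)*(p^2 + 6*p + 9) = (p - 4)*(p - 3)*(p + 2)*(p + 3)*(p + 3)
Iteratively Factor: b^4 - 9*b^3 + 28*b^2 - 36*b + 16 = (b - 2)*(b^3 - 7*b^2 + 14*b - 8) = (b - 2)^2*(b^2 - 5*b + 4) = (b - 4)*(b - 2)^2*(b - 1)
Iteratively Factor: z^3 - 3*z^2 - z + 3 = (z - 1)*(z^2 - 2*z - 3) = (z - 1)*(z + 1)*(z - 3)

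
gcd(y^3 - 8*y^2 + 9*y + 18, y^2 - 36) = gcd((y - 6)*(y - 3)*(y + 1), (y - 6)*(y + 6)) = y - 6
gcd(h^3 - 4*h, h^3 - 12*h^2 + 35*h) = h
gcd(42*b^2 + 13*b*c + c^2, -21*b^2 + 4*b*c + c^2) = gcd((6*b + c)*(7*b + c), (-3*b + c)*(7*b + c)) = 7*b + c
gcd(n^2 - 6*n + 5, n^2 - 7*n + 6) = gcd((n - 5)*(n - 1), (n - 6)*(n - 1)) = n - 1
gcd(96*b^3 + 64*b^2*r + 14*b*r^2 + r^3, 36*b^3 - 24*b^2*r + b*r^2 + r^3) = 6*b + r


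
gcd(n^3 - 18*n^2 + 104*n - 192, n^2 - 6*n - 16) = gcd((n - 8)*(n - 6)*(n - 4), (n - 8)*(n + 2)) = n - 8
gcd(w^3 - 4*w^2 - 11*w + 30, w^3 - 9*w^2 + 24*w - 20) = w^2 - 7*w + 10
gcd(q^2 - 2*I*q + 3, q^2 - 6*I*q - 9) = q - 3*I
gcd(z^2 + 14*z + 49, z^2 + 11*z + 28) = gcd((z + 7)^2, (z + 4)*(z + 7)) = z + 7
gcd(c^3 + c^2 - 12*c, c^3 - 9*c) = c^2 - 3*c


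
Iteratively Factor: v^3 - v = (v - 1)*(v^2 + v) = (v - 1)*(v + 1)*(v)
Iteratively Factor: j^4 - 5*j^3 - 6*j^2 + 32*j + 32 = (j - 4)*(j^3 - j^2 - 10*j - 8) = (j - 4)*(j + 2)*(j^2 - 3*j - 4) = (j - 4)*(j + 1)*(j + 2)*(j - 4)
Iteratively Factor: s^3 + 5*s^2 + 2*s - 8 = (s + 2)*(s^2 + 3*s - 4) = (s + 2)*(s + 4)*(s - 1)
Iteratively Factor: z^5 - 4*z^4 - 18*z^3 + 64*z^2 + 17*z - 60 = (z - 3)*(z^4 - z^3 - 21*z^2 + z + 20) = (z - 3)*(z + 1)*(z^3 - 2*z^2 - 19*z + 20) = (z - 3)*(z + 1)*(z + 4)*(z^2 - 6*z + 5) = (z - 5)*(z - 3)*(z + 1)*(z + 4)*(z - 1)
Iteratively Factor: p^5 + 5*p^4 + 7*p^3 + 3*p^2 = (p)*(p^4 + 5*p^3 + 7*p^2 + 3*p) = p*(p + 1)*(p^3 + 4*p^2 + 3*p) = p*(p + 1)*(p + 3)*(p^2 + p) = p*(p + 1)^2*(p + 3)*(p)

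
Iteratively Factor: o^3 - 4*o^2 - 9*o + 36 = (o - 4)*(o^2 - 9) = (o - 4)*(o + 3)*(o - 3)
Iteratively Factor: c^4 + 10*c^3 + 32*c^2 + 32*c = (c + 4)*(c^3 + 6*c^2 + 8*c) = c*(c + 4)*(c^2 + 6*c + 8) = c*(c + 4)^2*(c + 2)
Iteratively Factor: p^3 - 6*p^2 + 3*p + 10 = (p - 5)*(p^2 - p - 2) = (p - 5)*(p - 2)*(p + 1)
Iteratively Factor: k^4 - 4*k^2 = (k)*(k^3 - 4*k) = k*(k - 2)*(k^2 + 2*k) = k*(k - 2)*(k + 2)*(k)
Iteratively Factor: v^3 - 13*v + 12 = (v - 1)*(v^2 + v - 12) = (v - 3)*(v - 1)*(v + 4)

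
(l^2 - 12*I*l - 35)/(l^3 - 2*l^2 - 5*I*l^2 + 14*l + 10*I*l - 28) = (l - 5*I)/(l^2 + 2*l*(-1 + I) - 4*I)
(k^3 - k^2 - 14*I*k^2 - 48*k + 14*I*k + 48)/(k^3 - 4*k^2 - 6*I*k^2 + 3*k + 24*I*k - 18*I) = (k - 8*I)/(k - 3)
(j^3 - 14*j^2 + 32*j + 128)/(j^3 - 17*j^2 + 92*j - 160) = (j^2 - 6*j - 16)/(j^2 - 9*j + 20)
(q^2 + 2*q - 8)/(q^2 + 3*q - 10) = (q + 4)/(q + 5)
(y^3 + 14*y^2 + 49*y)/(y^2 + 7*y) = y + 7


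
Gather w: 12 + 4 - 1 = 15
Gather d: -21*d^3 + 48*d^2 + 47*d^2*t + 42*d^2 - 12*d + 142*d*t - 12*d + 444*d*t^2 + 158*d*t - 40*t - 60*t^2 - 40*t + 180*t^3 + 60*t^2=-21*d^3 + d^2*(47*t + 90) + d*(444*t^2 + 300*t - 24) + 180*t^3 - 80*t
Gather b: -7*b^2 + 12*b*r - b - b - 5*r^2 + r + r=-7*b^2 + b*(12*r - 2) - 5*r^2 + 2*r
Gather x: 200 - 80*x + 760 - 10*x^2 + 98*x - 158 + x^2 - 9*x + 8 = -9*x^2 + 9*x + 810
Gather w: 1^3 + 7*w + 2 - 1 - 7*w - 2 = 0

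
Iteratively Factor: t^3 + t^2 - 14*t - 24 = (t + 3)*(t^2 - 2*t - 8) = (t + 2)*(t + 3)*(t - 4)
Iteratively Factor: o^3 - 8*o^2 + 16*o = (o)*(o^2 - 8*o + 16) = o*(o - 4)*(o - 4)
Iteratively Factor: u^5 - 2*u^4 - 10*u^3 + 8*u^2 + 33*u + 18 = (u + 2)*(u^4 - 4*u^3 - 2*u^2 + 12*u + 9) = (u + 1)*(u + 2)*(u^3 - 5*u^2 + 3*u + 9) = (u + 1)^2*(u + 2)*(u^2 - 6*u + 9) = (u - 3)*(u + 1)^2*(u + 2)*(u - 3)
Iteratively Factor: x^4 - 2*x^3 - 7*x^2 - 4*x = (x)*(x^3 - 2*x^2 - 7*x - 4) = x*(x + 1)*(x^2 - 3*x - 4) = x*(x + 1)^2*(x - 4)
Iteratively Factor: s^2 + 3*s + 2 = (s + 1)*(s + 2)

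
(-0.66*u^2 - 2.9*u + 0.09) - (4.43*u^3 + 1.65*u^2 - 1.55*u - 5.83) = -4.43*u^3 - 2.31*u^2 - 1.35*u + 5.92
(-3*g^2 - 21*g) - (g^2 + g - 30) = -4*g^2 - 22*g + 30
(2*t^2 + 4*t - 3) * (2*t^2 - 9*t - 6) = 4*t^4 - 10*t^3 - 54*t^2 + 3*t + 18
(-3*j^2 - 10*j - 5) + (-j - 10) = -3*j^2 - 11*j - 15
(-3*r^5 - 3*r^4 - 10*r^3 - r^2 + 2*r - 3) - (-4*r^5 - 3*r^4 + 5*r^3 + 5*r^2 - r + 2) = r^5 - 15*r^3 - 6*r^2 + 3*r - 5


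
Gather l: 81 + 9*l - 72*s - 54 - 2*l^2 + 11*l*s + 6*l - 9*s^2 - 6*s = -2*l^2 + l*(11*s + 15) - 9*s^2 - 78*s + 27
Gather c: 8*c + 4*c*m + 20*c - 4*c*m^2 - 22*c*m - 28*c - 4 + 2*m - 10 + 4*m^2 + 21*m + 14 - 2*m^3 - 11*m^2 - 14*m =c*(-4*m^2 - 18*m) - 2*m^3 - 7*m^2 + 9*m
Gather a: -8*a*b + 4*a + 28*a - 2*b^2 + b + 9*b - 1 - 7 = a*(32 - 8*b) - 2*b^2 + 10*b - 8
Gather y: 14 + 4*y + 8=4*y + 22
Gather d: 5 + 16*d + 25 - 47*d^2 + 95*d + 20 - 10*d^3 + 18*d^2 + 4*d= -10*d^3 - 29*d^2 + 115*d + 50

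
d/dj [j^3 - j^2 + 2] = j*(3*j - 2)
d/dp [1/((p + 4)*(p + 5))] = (-2*p - 9)/(p^4 + 18*p^3 + 121*p^2 + 360*p + 400)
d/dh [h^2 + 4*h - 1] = 2*h + 4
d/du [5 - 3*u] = -3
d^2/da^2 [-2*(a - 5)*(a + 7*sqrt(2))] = -4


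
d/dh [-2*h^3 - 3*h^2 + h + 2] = -6*h^2 - 6*h + 1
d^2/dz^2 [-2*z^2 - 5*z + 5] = -4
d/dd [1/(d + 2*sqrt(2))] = -1/(d + 2*sqrt(2))^2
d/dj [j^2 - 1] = 2*j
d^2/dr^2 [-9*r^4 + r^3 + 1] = 6*r*(1 - 18*r)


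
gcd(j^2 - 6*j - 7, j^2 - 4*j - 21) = j - 7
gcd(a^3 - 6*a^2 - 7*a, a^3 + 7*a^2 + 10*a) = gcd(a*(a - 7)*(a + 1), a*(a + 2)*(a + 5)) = a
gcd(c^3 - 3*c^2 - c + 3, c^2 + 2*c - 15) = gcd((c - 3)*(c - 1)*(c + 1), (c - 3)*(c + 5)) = c - 3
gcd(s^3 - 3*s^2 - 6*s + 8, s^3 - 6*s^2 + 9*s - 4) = s^2 - 5*s + 4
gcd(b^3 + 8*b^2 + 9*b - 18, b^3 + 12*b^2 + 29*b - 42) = b^2 + 5*b - 6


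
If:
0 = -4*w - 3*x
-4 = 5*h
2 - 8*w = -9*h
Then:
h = -4/5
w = -13/20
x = 13/15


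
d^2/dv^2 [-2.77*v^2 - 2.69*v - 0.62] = -5.54000000000000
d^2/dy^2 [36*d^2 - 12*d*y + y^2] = 2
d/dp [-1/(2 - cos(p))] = sin(p)/(cos(p) - 2)^2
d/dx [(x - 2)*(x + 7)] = 2*x + 5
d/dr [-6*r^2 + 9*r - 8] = 9 - 12*r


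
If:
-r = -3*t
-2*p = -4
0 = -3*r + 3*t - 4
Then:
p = 2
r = -2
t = -2/3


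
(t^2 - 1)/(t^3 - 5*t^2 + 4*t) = (t + 1)/(t*(t - 4))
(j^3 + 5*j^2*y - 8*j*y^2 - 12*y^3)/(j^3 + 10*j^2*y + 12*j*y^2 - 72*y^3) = (j + y)/(j + 6*y)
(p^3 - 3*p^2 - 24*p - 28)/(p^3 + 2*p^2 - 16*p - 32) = (p^2 - 5*p - 14)/(p^2 - 16)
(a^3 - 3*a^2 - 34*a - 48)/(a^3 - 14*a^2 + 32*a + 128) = (a + 3)/(a - 8)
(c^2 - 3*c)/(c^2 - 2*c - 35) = c*(3 - c)/(-c^2 + 2*c + 35)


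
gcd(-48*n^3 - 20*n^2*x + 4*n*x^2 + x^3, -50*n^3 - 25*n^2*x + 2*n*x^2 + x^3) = 2*n + x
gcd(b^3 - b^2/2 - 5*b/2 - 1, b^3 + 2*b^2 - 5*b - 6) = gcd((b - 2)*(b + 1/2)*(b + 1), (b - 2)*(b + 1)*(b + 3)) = b^2 - b - 2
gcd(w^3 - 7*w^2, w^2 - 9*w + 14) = w - 7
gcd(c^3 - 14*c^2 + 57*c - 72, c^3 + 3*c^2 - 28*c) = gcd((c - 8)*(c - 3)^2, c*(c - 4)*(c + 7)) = 1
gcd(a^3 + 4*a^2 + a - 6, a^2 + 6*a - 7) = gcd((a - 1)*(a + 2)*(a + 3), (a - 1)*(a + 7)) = a - 1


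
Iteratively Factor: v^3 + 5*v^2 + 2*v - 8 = (v + 4)*(v^2 + v - 2) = (v - 1)*(v + 4)*(v + 2)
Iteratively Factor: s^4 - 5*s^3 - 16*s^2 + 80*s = (s - 5)*(s^3 - 16*s) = (s - 5)*(s + 4)*(s^2 - 4*s) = (s - 5)*(s - 4)*(s + 4)*(s)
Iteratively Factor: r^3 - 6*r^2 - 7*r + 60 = (r - 5)*(r^2 - r - 12) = (r - 5)*(r + 3)*(r - 4)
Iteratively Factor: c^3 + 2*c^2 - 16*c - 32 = (c + 4)*(c^2 - 2*c - 8) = (c + 2)*(c + 4)*(c - 4)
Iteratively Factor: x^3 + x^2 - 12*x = (x + 4)*(x^2 - 3*x) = x*(x + 4)*(x - 3)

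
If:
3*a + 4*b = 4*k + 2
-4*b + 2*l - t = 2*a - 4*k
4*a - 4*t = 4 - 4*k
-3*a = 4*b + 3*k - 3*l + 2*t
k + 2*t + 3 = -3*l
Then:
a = -17/4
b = 241/48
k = 4/3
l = 7/6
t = -47/12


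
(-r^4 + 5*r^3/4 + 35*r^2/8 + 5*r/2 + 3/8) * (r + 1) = -r^5 + r^4/4 + 45*r^3/8 + 55*r^2/8 + 23*r/8 + 3/8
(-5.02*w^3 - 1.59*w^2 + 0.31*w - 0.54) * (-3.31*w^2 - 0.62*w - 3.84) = 16.6162*w^5 + 8.3753*w^4 + 19.2365*w^3 + 7.7008*w^2 - 0.8556*w + 2.0736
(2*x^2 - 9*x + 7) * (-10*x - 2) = -20*x^3 + 86*x^2 - 52*x - 14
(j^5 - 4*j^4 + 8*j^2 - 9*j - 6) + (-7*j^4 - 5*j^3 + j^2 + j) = j^5 - 11*j^4 - 5*j^3 + 9*j^2 - 8*j - 6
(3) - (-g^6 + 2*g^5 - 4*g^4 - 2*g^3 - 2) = g^6 - 2*g^5 + 4*g^4 + 2*g^3 + 5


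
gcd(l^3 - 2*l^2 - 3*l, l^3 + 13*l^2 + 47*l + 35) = l + 1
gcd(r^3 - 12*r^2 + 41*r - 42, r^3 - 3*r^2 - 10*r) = 1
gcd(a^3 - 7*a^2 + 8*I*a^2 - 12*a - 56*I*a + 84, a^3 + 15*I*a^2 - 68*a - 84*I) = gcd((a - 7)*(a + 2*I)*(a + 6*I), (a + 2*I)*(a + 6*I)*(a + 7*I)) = a^2 + 8*I*a - 12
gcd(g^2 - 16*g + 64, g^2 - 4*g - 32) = g - 8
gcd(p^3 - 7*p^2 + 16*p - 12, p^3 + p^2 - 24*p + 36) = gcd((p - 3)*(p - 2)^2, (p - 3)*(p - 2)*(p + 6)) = p^2 - 5*p + 6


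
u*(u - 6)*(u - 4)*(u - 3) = u^4 - 13*u^3 + 54*u^2 - 72*u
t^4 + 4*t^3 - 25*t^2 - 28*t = t*(t - 4)*(t + 1)*(t + 7)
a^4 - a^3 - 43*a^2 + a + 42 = (a - 7)*(a - 1)*(a + 1)*(a + 6)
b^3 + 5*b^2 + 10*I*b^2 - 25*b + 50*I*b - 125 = (b + 5)*(b + 5*I)^2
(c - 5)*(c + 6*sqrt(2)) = c^2 - 5*c + 6*sqrt(2)*c - 30*sqrt(2)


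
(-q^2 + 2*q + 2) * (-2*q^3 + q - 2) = 2*q^5 - 4*q^4 - 5*q^3 + 4*q^2 - 2*q - 4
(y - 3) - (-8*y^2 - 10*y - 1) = 8*y^2 + 11*y - 2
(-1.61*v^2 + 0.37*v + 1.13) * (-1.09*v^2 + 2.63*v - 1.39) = 1.7549*v^4 - 4.6376*v^3 + 1.9793*v^2 + 2.4576*v - 1.5707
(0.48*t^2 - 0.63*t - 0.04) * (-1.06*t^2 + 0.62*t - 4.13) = -0.5088*t^4 + 0.9654*t^3 - 2.3306*t^2 + 2.5771*t + 0.1652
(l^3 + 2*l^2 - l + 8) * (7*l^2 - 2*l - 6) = 7*l^5 + 12*l^4 - 17*l^3 + 46*l^2 - 10*l - 48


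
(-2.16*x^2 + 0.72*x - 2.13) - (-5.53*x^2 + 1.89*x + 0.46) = 3.37*x^2 - 1.17*x - 2.59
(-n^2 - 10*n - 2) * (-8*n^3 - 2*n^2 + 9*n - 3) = 8*n^5 + 82*n^4 + 27*n^3 - 83*n^2 + 12*n + 6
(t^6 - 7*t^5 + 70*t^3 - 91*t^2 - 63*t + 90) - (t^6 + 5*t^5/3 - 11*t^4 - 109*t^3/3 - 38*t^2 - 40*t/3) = -26*t^5/3 + 11*t^4 + 319*t^3/3 - 53*t^2 - 149*t/3 + 90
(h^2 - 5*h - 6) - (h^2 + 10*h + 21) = -15*h - 27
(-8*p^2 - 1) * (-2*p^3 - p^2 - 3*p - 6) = 16*p^5 + 8*p^4 + 26*p^3 + 49*p^2 + 3*p + 6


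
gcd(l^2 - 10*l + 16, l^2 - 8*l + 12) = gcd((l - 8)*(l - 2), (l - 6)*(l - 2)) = l - 2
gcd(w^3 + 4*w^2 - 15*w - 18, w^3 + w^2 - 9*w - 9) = w^2 - 2*w - 3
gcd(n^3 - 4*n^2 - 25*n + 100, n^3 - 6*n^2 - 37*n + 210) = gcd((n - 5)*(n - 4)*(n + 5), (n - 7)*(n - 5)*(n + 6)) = n - 5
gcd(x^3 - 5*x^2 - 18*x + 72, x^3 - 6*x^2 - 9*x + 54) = x^2 - 9*x + 18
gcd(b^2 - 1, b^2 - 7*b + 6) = b - 1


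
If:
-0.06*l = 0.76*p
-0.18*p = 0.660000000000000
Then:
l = 46.44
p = -3.67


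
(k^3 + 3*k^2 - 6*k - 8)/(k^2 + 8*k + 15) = (k^3 + 3*k^2 - 6*k - 8)/(k^2 + 8*k + 15)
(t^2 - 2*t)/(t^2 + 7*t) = (t - 2)/(t + 7)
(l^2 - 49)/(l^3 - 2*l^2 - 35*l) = (l + 7)/(l*(l + 5))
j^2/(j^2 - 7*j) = j/(j - 7)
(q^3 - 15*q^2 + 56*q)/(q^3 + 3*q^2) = (q^2 - 15*q + 56)/(q*(q + 3))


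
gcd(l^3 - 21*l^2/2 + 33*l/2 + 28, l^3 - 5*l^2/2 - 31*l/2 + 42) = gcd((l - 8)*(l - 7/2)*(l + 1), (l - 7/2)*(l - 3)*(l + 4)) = l - 7/2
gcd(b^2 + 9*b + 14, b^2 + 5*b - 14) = b + 7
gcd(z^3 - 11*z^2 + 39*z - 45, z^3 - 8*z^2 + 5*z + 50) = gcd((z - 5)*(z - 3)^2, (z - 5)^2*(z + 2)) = z - 5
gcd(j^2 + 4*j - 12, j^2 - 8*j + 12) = j - 2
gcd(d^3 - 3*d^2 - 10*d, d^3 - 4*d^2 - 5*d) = d^2 - 5*d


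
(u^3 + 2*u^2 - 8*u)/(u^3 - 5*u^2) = (u^2 + 2*u - 8)/(u*(u - 5))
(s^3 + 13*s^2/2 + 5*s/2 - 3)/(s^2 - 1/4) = 2*(s^2 + 7*s + 6)/(2*s + 1)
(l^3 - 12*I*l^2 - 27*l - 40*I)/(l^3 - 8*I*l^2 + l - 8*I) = (l - 5*I)/(l - I)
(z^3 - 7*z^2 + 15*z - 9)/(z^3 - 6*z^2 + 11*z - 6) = (z - 3)/(z - 2)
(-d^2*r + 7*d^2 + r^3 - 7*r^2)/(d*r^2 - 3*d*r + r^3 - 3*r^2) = (-d*r + 7*d + r^2 - 7*r)/(r*(r - 3))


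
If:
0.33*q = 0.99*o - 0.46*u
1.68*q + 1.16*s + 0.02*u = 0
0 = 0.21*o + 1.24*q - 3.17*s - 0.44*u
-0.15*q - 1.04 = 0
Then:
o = -68.37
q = -6.93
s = 12.49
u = -142.18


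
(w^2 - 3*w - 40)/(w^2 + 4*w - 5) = (w - 8)/(w - 1)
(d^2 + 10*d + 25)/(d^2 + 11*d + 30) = (d + 5)/(d + 6)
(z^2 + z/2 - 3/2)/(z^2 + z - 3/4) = 2*(z - 1)/(2*z - 1)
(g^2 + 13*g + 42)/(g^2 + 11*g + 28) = (g + 6)/(g + 4)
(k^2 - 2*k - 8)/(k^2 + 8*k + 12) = (k - 4)/(k + 6)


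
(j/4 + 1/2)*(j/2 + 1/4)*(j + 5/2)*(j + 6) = j^4/8 + 11*j^3/8 + 149*j^2/32 + 23*j/4 + 15/8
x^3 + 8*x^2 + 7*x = x*(x + 1)*(x + 7)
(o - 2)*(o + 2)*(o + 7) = o^3 + 7*o^2 - 4*o - 28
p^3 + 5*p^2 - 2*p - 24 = (p - 2)*(p + 3)*(p + 4)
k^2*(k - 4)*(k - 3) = k^4 - 7*k^3 + 12*k^2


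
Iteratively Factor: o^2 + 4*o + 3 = (o + 3)*(o + 1)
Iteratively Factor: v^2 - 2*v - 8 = (v + 2)*(v - 4)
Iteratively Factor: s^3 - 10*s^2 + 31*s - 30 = (s - 3)*(s^2 - 7*s + 10) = (s - 3)*(s - 2)*(s - 5)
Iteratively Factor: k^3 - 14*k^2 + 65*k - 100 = (k - 4)*(k^2 - 10*k + 25) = (k - 5)*(k - 4)*(k - 5)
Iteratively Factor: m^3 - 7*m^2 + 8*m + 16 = (m - 4)*(m^2 - 3*m - 4) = (m - 4)^2*(m + 1)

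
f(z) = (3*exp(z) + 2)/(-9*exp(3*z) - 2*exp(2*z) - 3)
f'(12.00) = 0.00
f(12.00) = 0.00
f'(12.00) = 0.00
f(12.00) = 0.00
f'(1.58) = 0.03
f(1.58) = -0.02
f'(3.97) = 0.00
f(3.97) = -0.00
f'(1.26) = 0.06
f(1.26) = -0.03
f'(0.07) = 0.54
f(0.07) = -0.32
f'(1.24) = 0.06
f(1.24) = -0.03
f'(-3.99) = -0.02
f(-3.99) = -0.68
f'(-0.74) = 0.35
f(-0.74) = -0.77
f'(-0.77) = 0.32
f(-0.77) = -0.78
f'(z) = (3*exp(z) + 2)*(27*exp(3*z) + 4*exp(2*z))/(-9*exp(3*z) - 2*exp(2*z) - 3)^2 + 3*exp(z)/(-9*exp(3*z) - 2*exp(2*z) - 3)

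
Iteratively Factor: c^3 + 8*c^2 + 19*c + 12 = (c + 3)*(c^2 + 5*c + 4) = (c + 1)*(c + 3)*(c + 4)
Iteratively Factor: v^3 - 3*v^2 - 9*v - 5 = (v + 1)*(v^2 - 4*v - 5) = (v + 1)^2*(v - 5)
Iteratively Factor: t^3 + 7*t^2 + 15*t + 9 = (t + 1)*(t^2 + 6*t + 9) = (t + 1)*(t + 3)*(t + 3)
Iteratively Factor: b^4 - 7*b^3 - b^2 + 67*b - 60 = (b - 1)*(b^3 - 6*b^2 - 7*b + 60) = (b - 4)*(b - 1)*(b^2 - 2*b - 15) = (b - 4)*(b - 1)*(b + 3)*(b - 5)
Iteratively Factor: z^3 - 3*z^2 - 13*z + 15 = (z - 1)*(z^2 - 2*z - 15) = (z - 5)*(z - 1)*(z + 3)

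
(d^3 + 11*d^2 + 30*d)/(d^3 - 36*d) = (d + 5)/(d - 6)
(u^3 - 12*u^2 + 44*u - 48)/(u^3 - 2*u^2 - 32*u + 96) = (u^2 - 8*u + 12)/(u^2 + 2*u - 24)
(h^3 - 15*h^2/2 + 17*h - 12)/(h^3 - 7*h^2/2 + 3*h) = (h - 4)/h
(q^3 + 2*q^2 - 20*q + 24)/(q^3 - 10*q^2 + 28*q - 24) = (q + 6)/(q - 6)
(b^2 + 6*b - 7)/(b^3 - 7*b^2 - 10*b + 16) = (b + 7)/(b^2 - 6*b - 16)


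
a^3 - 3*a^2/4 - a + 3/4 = (a - 1)*(a - 3/4)*(a + 1)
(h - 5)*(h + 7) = h^2 + 2*h - 35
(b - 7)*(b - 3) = b^2 - 10*b + 21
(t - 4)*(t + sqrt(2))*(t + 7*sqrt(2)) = t^3 - 4*t^2 + 8*sqrt(2)*t^2 - 32*sqrt(2)*t + 14*t - 56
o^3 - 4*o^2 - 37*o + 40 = (o - 8)*(o - 1)*(o + 5)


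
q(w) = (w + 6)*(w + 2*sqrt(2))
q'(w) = 2*w + 2*sqrt(2) + 6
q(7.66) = 143.27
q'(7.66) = 24.15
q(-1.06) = 8.74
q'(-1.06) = 6.71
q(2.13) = 40.31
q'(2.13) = 13.09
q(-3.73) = -2.05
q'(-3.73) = 1.37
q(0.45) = 21.15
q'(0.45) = 9.73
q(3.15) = 54.70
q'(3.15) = 15.13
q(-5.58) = -1.16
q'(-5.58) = -2.33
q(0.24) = 19.15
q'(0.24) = 9.31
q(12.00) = 266.91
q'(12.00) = 32.83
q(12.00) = 266.91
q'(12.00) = 32.83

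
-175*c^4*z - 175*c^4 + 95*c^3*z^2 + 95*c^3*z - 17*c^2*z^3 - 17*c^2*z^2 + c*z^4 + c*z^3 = (-7*c + z)*(-5*c + z)^2*(c*z + c)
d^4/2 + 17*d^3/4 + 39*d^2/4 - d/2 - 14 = (d/2 + 1)*(d - 1)*(d + 7/2)*(d + 4)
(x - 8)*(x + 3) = x^2 - 5*x - 24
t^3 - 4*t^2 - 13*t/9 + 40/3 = (t - 3)*(t - 8/3)*(t + 5/3)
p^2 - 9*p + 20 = (p - 5)*(p - 4)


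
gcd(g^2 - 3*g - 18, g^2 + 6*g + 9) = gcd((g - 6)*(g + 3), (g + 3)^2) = g + 3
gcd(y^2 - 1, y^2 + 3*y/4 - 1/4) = y + 1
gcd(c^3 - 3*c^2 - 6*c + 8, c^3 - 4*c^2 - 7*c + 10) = c^2 + c - 2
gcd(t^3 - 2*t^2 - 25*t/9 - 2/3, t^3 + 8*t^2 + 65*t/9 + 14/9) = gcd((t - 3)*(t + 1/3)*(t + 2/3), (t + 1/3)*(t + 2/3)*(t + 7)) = t^2 + t + 2/9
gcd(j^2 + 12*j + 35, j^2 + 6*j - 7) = j + 7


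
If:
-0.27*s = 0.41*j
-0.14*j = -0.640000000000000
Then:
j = 4.57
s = -6.94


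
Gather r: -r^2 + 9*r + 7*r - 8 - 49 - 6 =-r^2 + 16*r - 63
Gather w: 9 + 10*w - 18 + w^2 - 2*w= w^2 + 8*w - 9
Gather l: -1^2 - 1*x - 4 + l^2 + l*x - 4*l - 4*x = l^2 + l*(x - 4) - 5*x - 5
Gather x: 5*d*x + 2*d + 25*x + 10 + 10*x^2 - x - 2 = 2*d + 10*x^2 + x*(5*d + 24) + 8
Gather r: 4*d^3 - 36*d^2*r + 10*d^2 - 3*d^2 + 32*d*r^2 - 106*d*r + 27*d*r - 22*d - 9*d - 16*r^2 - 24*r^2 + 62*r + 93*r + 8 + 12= 4*d^3 + 7*d^2 - 31*d + r^2*(32*d - 40) + r*(-36*d^2 - 79*d + 155) + 20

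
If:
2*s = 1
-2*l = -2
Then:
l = 1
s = 1/2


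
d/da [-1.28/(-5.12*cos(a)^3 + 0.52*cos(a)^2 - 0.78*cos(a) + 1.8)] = (19.6608*cos(a)^2 - 1.3312*cos(a) + 0.9984)*sin(a)/(5.12*cos(a)^3 - 0.52*cos(a)^2 + 0.78*cos(a) - 1.8)^2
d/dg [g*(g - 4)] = 2*g - 4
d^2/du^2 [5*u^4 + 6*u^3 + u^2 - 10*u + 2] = 60*u^2 + 36*u + 2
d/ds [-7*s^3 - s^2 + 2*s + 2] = -21*s^2 - 2*s + 2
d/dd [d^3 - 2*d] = 3*d^2 - 2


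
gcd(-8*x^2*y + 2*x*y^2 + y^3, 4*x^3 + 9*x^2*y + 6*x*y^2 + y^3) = 4*x + y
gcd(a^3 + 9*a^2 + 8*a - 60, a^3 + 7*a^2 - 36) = a^2 + 4*a - 12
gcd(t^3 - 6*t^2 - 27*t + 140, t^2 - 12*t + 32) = t - 4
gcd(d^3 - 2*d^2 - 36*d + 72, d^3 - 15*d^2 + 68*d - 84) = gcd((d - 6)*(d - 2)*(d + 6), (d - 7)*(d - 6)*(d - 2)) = d^2 - 8*d + 12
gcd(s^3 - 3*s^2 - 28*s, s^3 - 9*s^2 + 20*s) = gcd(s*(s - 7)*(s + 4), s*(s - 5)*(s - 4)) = s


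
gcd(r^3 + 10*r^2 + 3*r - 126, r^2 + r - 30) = r + 6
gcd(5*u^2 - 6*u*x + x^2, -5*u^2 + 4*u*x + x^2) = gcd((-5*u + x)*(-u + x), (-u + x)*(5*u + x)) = -u + x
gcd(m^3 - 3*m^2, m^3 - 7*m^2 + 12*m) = m^2 - 3*m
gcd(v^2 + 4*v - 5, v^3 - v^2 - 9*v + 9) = v - 1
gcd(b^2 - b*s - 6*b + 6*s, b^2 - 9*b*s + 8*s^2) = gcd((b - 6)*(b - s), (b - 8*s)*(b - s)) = -b + s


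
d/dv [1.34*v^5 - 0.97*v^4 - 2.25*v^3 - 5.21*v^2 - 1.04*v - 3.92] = 6.7*v^4 - 3.88*v^3 - 6.75*v^2 - 10.42*v - 1.04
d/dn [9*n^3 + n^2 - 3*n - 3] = 27*n^2 + 2*n - 3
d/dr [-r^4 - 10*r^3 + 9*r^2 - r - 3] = -4*r^3 - 30*r^2 + 18*r - 1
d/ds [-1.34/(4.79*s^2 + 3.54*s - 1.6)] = (12.8372*s + 4.7436)/(4.79*s^2 + 3.54*s - 1.6)^2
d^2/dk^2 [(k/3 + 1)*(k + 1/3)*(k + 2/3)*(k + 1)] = 4*k^2 + 10*k + 130/27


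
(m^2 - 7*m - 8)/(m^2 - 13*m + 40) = (m + 1)/(m - 5)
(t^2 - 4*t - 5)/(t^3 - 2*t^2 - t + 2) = (t - 5)/(t^2 - 3*t + 2)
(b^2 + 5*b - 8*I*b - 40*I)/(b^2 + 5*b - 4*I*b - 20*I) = (b - 8*I)/(b - 4*I)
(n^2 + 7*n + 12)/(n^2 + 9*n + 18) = (n + 4)/(n + 6)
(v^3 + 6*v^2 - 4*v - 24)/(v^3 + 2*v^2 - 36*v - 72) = (v - 2)/(v - 6)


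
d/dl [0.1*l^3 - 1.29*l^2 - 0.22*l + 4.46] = 0.3*l^2 - 2.58*l - 0.22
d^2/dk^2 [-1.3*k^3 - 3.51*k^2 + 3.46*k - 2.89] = -7.8*k - 7.02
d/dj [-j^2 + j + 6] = 1 - 2*j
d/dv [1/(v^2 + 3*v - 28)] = (-2*v - 3)/(v^2 + 3*v - 28)^2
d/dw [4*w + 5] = 4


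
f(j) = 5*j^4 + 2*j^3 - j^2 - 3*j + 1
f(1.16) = 8.35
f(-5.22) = 3417.31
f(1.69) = 43.51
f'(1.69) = 107.29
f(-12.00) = 100117.00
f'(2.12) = 210.29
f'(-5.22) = -2673.80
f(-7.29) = 13316.36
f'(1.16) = 33.97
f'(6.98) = 7076.73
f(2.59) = 246.26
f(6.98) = 12479.86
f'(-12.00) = -33675.00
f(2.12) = 110.20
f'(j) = 20*j^3 + 6*j^2 - 2*j - 3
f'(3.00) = 585.00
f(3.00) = 442.00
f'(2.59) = 379.55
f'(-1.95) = -124.58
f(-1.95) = 60.51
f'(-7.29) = -7417.97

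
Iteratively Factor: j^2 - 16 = (j - 4)*(j + 4)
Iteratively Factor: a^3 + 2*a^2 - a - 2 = (a + 2)*(a^2 - 1) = (a - 1)*(a + 2)*(a + 1)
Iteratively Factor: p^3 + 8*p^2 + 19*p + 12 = (p + 1)*(p^2 + 7*p + 12) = (p + 1)*(p + 4)*(p + 3)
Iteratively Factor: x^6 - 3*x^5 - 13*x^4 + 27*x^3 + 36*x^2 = (x - 4)*(x^5 + x^4 - 9*x^3 - 9*x^2) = (x - 4)*(x + 3)*(x^4 - 2*x^3 - 3*x^2) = x*(x - 4)*(x + 3)*(x^3 - 2*x^2 - 3*x) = x*(x - 4)*(x - 3)*(x + 3)*(x^2 + x) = x*(x - 4)*(x - 3)*(x + 1)*(x + 3)*(x)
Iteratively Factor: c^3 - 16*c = (c + 4)*(c^2 - 4*c) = c*(c + 4)*(c - 4)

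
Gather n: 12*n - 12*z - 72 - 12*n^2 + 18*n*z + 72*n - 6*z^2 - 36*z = -12*n^2 + n*(18*z + 84) - 6*z^2 - 48*z - 72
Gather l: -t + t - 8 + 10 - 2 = 0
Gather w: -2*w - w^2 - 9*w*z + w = -w^2 + w*(-9*z - 1)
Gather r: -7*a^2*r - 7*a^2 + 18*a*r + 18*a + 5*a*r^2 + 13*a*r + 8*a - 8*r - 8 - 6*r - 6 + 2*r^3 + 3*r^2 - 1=-7*a^2 + 26*a + 2*r^3 + r^2*(5*a + 3) + r*(-7*a^2 + 31*a - 14) - 15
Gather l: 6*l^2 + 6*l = 6*l^2 + 6*l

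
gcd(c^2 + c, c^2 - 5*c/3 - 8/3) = c + 1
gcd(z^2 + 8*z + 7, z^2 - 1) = z + 1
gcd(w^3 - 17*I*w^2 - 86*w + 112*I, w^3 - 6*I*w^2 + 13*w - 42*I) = w^2 - 9*I*w - 14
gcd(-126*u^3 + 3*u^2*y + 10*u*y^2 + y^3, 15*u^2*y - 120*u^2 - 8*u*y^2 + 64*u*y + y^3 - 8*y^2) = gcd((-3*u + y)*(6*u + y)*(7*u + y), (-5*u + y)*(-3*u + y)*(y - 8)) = -3*u + y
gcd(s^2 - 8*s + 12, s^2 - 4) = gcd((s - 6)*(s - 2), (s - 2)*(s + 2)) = s - 2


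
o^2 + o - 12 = (o - 3)*(o + 4)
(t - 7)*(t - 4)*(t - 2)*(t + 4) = t^4 - 9*t^3 - 2*t^2 + 144*t - 224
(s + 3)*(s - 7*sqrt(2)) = s^2 - 7*sqrt(2)*s + 3*s - 21*sqrt(2)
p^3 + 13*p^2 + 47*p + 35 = (p + 1)*(p + 5)*(p + 7)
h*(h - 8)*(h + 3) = h^3 - 5*h^2 - 24*h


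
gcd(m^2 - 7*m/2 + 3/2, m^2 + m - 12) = m - 3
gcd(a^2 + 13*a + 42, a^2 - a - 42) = a + 6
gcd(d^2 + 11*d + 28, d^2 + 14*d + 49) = d + 7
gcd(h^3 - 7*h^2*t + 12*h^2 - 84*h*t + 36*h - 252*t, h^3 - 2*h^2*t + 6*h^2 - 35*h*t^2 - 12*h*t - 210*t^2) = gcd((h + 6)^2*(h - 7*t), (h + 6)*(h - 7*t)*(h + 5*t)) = -h^2 + 7*h*t - 6*h + 42*t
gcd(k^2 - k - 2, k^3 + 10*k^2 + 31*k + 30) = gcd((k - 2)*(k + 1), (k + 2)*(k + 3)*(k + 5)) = 1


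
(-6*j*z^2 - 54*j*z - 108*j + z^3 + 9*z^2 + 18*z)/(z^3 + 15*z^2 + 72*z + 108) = (-6*j + z)/(z + 6)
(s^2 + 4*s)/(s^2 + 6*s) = (s + 4)/(s + 6)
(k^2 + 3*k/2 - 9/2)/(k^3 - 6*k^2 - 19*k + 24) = (k - 3/2)/(k^2 - 9*k + 8)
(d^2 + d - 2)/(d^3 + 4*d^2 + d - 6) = 1/(d + 3)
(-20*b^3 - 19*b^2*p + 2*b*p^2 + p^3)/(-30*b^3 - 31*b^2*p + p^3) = (-4*b + p)/(-6*b + p)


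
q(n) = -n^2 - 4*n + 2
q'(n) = -2*n - 4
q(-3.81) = 2.72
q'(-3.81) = 3.62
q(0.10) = 1.59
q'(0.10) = -4.20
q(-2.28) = 5.92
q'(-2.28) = 0.56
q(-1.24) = 5.42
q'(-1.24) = -1.52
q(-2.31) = 5.90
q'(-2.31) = 0.62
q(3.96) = -29.52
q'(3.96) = -11.92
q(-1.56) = 5.81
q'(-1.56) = -0.88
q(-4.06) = 1.76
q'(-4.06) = 4.12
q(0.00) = 2.00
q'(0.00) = -4.00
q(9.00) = -115.00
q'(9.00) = -22.00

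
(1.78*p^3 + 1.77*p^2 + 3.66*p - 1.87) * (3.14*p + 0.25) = 5.5892*p^4 + 6.0028*p^3 + 11.9349*p^2 - 4.9568*p - 0.4675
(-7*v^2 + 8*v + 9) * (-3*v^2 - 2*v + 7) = 21*v^4 - 10*v^3 - 92*v^2 + 38*v + 63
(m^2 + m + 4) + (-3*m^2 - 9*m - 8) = -2*m^2 - 8*m - 4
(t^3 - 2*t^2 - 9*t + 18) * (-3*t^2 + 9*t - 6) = -3*t^5 + 15*t^4 + 3*t^3 - 123*t^2 + 216*t - 108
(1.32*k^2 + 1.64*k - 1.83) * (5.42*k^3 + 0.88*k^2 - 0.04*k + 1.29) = 7.1544*k^5 + 10.0504*k^4 - 8.5282*k^3 + 0.0268*k^2 + 2.1888*k - 2.3607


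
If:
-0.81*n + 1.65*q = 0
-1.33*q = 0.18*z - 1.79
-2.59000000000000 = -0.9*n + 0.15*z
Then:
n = 2.83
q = 1.39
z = -0.31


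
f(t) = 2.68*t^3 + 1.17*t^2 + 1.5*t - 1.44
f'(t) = 8.04*t^2 + 2.34*t + 1.5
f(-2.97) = -65.79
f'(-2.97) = 65.47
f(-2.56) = -42.58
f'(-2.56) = 48.20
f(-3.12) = -76.13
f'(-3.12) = 72.46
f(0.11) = -1.26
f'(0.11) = 1.85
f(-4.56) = -238.07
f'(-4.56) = 158.01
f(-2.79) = -54.72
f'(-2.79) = 57.56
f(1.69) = 17.37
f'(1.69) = 28.42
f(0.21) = -1.05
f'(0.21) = 2.35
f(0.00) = -1.44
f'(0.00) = 1.50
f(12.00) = 4816.08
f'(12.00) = 1187.34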